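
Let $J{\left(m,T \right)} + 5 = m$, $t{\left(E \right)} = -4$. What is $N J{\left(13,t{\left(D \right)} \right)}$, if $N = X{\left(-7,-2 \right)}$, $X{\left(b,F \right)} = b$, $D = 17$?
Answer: $-56$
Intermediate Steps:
$J{\left(m,T \right)} = -5 + m$
$N = -7$
$N J{\left(13,t{\left(D \right)} \right)} = - 7 \left(-5 + 13\right) = \left(-7\right) 8 = -56$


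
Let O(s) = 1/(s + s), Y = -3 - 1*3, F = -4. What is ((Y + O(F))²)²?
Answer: 5764801/4096 ≈ 1407.4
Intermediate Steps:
Y = -6 (Y = -3 - 3 = -6)
O(s) = 1/(2*s)
((Y + O(F))²)² = ((-6 + (½)/(-4))²)² = ((-6 + (½)*(-¼))²)² = ((-6 - ⅛)²)² = ((-49/8)²)² = (2401/64)² = 5764801/4096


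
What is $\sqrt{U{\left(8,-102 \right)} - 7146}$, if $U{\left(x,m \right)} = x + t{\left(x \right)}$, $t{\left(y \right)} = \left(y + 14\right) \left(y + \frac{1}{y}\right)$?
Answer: $\frac{3 i \sqrt{3093}}{2} \approx 83.422 i$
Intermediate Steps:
$t{\left(y \right)} = \left(14 + y\right) \left(y + \frac{1}{y}\right)$
$U{\left(x,m \right)} = 1 + x^{2} + \frac{14}{x} + 15 x$ ($U{\left(x,m \right)} = x + \left(1 + x^{2} + 14 x + \frac{14}{x}\right) = 1 + x^{2} + \frac{14}{x} + 15 x$)
$\sqrt{U{\left(8,-102 \right)} - 7146} = \sqrt{\left(1 + 8^{2} + \frac{14}{8} + 15 \cdot 8\right) - 7146} = \sqrt{\left(1 + 64 + 14 \cdot \frac{1}{8} + 120\right) - 7146} = \sqrt{\left(1 + 64 + \frac{7}{4} + 120\right) - 7146} = \sqrt{\frac{747}{4} - 7146} = \sqrt{- \frac{27837}{4}} = \frac{3 i \sqrt{3093}}{2}$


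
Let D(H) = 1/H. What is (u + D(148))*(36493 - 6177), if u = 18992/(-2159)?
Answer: -21286811403/79883 ≈ -2.6648e+5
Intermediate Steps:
u = -18992/2159 (u = 18992*(-1/2159) = -18992/2159 ≈ -8.7967)
(u + D(148))*(36493 - 6177) = (-18992/2159 + 1/148)*(36493 - 6177) = (-18992/2159 + 1/148)*30316 = -2808657/319532*30316 = -21286811403/79883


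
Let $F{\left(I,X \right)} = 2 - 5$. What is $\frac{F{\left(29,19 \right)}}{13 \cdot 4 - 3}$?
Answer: $- \frac{3}{49} \approx -0.061224$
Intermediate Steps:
$F{\left(I,X \right)} = -3$ ($F{\left(I,X \right)} = 2 - 5 = -3$)
$\frac{F{\left(29,19 \right)}}{13 \cdot 4 - 3} = - \frac{3}{13 \cdot 4 - 3} = - \frac{3}{52 - 3} = - \frac{3}{49}$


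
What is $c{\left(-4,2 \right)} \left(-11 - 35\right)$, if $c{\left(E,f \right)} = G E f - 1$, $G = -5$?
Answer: $-1794$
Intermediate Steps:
$c{\left(E,f \right)} = -1 - 5 E f$ ($c{\left(E,f \right)} = - 5 E f - 1 = -1 - 5 E f$)
$c{\left(-4,2 \right)} \left(-11 - 35\right) = \left(-1 - \left(-20\right) 2\right) \left(-11 - 35\right) = \left(-1 + 40\right) \left(-46\right) = 39 \left(-46\right) = -1794$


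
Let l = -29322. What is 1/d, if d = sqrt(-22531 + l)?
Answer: -I*sqrt(51853)/51853 ≈ -0.0043915*I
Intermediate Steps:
d = I*sqrt(51853) (d = sqrt(-22531 - 29322) = sqrt(-51853) = I*sqrt(51853) ≈ 227.71*I)
1/d = 1/(I*sqrt(51853)) = -I*sqrt(51853)/51853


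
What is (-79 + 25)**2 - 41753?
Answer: -38837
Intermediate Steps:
(-79 + 25)**2 - 41753 = (-54)**2 - 41753 = 2916 - 41753 = -38837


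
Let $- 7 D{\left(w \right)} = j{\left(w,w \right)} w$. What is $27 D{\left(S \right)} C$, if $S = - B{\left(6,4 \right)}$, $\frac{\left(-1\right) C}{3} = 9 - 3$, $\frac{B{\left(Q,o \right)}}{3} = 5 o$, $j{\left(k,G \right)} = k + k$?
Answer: $\frac{3499200}{7} \approx 4.9989 \cdot 10^{5}$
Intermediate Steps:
$j{\left(k,G \right)} = 2 k$
$B{\left(Q,o \right)} = 15 o$ ($B{\left(Q,o \right)} = 3 \cdot 5 o = 15 o$)
$C = -18$ ($C = - 3 \left(9 - 3\right) = \left(-3\right) 6 = -18$)
$S = -60$ ($S = - 15 \cdot 4 = \left(-1\right) 60 = -60$)
$D{\left(w \right)} = - \frac{2 w^{2}}{7}$ ($D{\left(w \right)} = - \frac{2 w w}{7} = - \frac{2 w^{2}}{7}$)
$27 D{\left(S \right)} C = 27 \left(- \frac{2 \left(-60\right)^{2}}{7}\right) \left(-18\right) = 27 \left(\left(- \frac{2}{7}\right) 3600\right) \left(-18\right) = 27 \left(- \frac{7200}{7}\right) \left(-18\right) = \left(- \frac{194400}{7}\right) \left(-18\right) = \frac{3499200}{7}$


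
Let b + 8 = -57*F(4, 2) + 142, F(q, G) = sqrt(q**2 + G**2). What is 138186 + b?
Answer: 138320 - 114*sqrt(5) ≈ 1.3807e+5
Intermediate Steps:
F(q, G) = sqrt(G**2 + q**2)
b = 134 - 114*sqrt(5) (b = -8 + (-57*sqrt(2**2 + 4**2) + 142) = -8 + (-57*sqrt(4 + 16) + 142) = -8 + (-114*sqrt(5) + 142) = -8 + (142 - 114*sqrt(5)) = 134 - 114*sqrt(5) ≈ -120.91)
138186 + b = 138186 + (134 - 114*sqrt(5)) = 138320 - 114*sqrt(5)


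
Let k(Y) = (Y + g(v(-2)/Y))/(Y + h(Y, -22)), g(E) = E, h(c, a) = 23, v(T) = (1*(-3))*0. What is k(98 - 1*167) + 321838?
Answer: 643679/2 ≈ 3.2184e+5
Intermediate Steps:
v(T) = 0 (v(T) = -3*0 = 0)
k(Y) = Y/(23 + Y) (k(Y) = (Y + 0/Y)/(Y + 23) = (Y + 0)/(23 + Y) = Y/(23 + Y))
k(98 - 1*167) + 321838 = (98 - 1*167)/(23 + (98 - 1*167)) + 321838 = (98 - 167)/(23 + (98 - 167)) + 321838 = -69/(23 - 69) + 321838 = -69/(-46) + 321838 = -69*(-1/46) + 321838 = 3/2 + 321838 = 643679/2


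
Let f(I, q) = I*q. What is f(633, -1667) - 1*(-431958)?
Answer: -623253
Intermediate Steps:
f(633, -1667) - 1*(-431958) = 633*(-1667) - 1*(-431958) = -1055211 + 431958 = -623253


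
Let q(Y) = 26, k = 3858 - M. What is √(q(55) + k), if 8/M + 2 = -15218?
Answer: √56232656710/3805 ≈ 62.322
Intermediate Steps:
M = -2/3805 (M = 8/(-2 - 15218) = 8/(-15220) = 8*(-1/15220) = -2/3805 ≈ -0.00052562)
k = 14679692/3805 (k = 3858 - 1*(-2/3805) = 3858 + 2/3805 = 14679692/3805 ≈ 3858.0)
√(q(55) + k) = √(26 + 14679692/3805) = √(14778622/3805) = √56232656710/3805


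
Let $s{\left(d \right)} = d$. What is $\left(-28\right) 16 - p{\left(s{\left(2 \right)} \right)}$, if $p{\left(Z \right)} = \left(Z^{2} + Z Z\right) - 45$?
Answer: $-411$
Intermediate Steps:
$p{\left(Z \right)} = -45 + 2 Z^{2}$ ($p{\left(Z \right)} = \left(Z^{2} + Z^{2}\right) - 45 = 2 Z^{2} - 45 = -45 + 2 Z^{2}$)
$\left(-28\right) 16 - p{\left(s{\left(2 \right)} \right)} = \left(-28\right) 16 - \left(-45 + 2 \cdot 2^{2}\right) = -448 - \left(-45 + 2 \cdot 4\right) = -448 - \left(-45 + 8\right) = -448 - -37 = -448 + 37 = -411$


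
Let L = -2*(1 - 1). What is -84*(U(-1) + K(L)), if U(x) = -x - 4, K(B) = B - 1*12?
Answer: 1260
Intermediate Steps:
L = 0 (L = -2*0 = 0)
K(B) = -12 + B (K(B) = B - 12 = -12 + B)
U(x) = -4 - x
-84*(U(-1) + K(L)) = -84*((-4 - 1*(-1)) + (-12 + 0)) = -84*((-4 + 1) - 12) = -84*(-3 - 12) = -84*(-15) = 1260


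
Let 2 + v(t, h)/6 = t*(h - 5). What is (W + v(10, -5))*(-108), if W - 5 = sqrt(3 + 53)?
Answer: 65556 - 216*sqrt(14) ≈ 64748.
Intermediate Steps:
v(t, h) = -12 + 6*t*(-5 + h) (v(t, h) = -12 + 6*(t*(h - 5)) = -12 + 6*(t*(-5 + h)) = -12 + 6*t*(-5 + h))
W = 5 + 2*sqrt(14) (W = 5 + sqrt(3 + 53) = 5 + sqrt(56) = 5 + 2*sqrt(14) ≈ 12.483)
(W + v(10, -5))*(-108) = ((5 + 2*sqrt(14)) + (-12 - 30*10 + 6*(-5)*10))*(-108) = ((5 + 2*sqrt(14)) + (-12 - 300 - 300))*(-108) = ((5 + 2*sqrt(14)) - 612)*(-108) = (-607 + 2*sqrt(14))*(-108) = 65556 - 216*sqrt(14)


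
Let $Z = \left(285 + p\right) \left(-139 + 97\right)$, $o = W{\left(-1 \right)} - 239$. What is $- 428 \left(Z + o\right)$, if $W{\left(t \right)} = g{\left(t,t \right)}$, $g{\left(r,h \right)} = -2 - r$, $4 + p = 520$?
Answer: $14501496$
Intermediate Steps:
$p = 516$ ($p = -4 + 520 = 516$)
$W{\left(t \right)} = -2 - t$
$o = -240$ ($o = \left(-2 - -1\right) - 239 = \left(-2 + 1\right) - 239 = -1 - 239 = -240$)
$Z = -33642$ ($Z = \left(285 + 516\right) \left(-139 + 97\right) = 801 \left(-42\right) = -33642$)
$- 428 \left(Z + o\right) = - 428 \left(-33642 - 240\right) = \left(-428\right) \left(-33882\right) = 14501496$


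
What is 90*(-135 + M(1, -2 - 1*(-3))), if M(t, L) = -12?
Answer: -13230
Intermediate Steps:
90*(-135 + M(1, -2 - 1*(-3))) = 90*(-135 - 12) = 90*(-147) = -13230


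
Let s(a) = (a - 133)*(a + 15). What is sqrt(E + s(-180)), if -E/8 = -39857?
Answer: sqrt(370501) ≈ 608.69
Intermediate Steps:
E = 318856 (E = -8*(-39857) = 318856)
s(a) = (-133 + a)*(15 + a)
sqrt(E + s(-180)) = sqrt(318856 + (-1995 + (-180)**2 - 118*(-180))) = sqrt(318856 + (-1995 + 32400 + 21240)) = sqrt(318856 + 51645) = sqrt(370501)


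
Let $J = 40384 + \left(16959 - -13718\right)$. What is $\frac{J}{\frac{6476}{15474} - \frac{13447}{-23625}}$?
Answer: $\frac{618523826625}{8597009} \approx 71946.0$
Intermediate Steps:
$J = 71061$ ($J = 40384 + \left(16959 + 13718\right) = 40384 + 30677 = 71061$)
$\frac{J}{\frac{6476}{15474} - \frac{13447}{-23625}} = \frac{71061}{\frac{6476}{15474} - \frac{13447}{-23625}} = \frac{71061}{6476 \cdot \frac{1}{15474} - - \frac{1921}{3375}} = \frac{71061}{\frac{3238}{7737} + \frac{1921}{3375}} = \frac{71061}{\frac{8597009}{8704125}} = 71061 \cdot \frac{8704125}{8597009} = \frac{618523826625}{8597009}$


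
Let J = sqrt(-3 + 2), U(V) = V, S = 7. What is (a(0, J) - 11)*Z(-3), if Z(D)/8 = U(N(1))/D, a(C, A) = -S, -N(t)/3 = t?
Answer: -144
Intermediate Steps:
N(t) = -3*t
J = I (J = sqrt(-1) = I ≈ 1.0*I)
a(C, A) = -7 (a(C, A) = -1*7 = -7)
Z(D) = -24/D (Z(D) = 8*((-3*1)/D) = 8*(-3/D) = -24/D)
(a(0, J) - 11)*Z(-3) = (-7 - 11)*(-24/(-3)) = -(-432)*(-1)/3 = -18*8 = -144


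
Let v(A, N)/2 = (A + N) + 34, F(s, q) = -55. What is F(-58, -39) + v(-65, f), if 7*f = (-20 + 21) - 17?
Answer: -851/7 ≈ -121.57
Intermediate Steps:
f = -16/7 (f = ((-20 + 21) - 17)/7 = (1 - 17)/7 = (⅐)*(-16) = -16/7 ≈ -2.2857)
v(A, N) = 68 + 2*A + 2*N (v(A, N) = 2*((A + N) + 34) = 2*(34 + A + N) = 68 + 2*A + 2*N)
F(-58, -39) + v(-65, f) = -55 + (68 + 2*(-65) + 2*(-16/7)) = -55 + (68 - 130 - 32/7) = -55 - 466/7 = -851/7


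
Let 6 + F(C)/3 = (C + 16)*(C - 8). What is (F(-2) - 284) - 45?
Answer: -767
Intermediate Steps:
F(C) = -18 + 3*(-8 + C)*(16 + C) (F(C) = -18 + 3*((C + 16)*(C - 8)) = -18 + 3*((16 + C)*(-8 + C)) = -18 + 3*((-8 + C)*(16 + C)) = -18 + 3*(-8 + C)*(16 + C))
(F(-2) - 284) - 45 = ((-402 + 3*(-2)² + 24*(-2)) - 284) - 45 = ((-402 + 3*4 - 48) - 284) - 45 = ((-402 + 12 - 48) - 284) - 45 = (-438 - 284) - 45 = -722 - 45 = -767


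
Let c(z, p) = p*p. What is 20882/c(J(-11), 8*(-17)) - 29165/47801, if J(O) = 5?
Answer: 229372321/442063648 ≈ 0.51887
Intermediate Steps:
c(z, p) = p²
20882/c(J(-11), 8*(-17)) - 29165/47801 = 20882/((8*(-17))²) - 29165/47801 = 20882/((-136)²) - 29165*1/47801 = 20882/18496 - 29165/47801 = 20882*(1/18496) - 29165/47801 = 10441/9248 - 29165/47801 = 229372321/442063648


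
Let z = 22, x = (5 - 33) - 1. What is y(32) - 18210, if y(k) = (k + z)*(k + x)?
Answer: -18048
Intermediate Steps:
x = -29 (x = -28 - 1 = -29)
y(k) = (-29 + k)*(22 + k) (y(k) = (k + 22)*(k - 29) = (22 + k)*(-29 + k) = (-29 + k)*(22 + k))
y(32) - 18210 = (-638 + 32² - 7*32) - 18210 = (-638 + 1024 - 224) - 18210 = 162 - 18210 = -18048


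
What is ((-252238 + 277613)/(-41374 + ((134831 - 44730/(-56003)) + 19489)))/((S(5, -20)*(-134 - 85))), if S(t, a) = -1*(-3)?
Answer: -1421076125/4155761236176 ≈ -0.00034195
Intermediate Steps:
S(t, a) = 3
((-252238 + 277613)/(-41374 + ((134831 - 44730/(-56003)) + 19489)))/((S(5, -20)*(-134 - 85))) = ((-252238 + 277613)/(-41374 + ((134831 - 44730/(-56003)) + 19489)))/((3*(-134 - 85))) = (25375/(-41374 + ((134831 - 44730*(-1/56003)) + 19489)))/((3*(-219))) = (25375/(-41374 + ((134831 + 44730/56003) + 19489)))/(-657) = (25375/(-41374 + (7550985223/56003 + 19489)))*(-1/657) = (25375/(-41374 + 8642427690/56003))*(-1/657) = (25375/(6325359568/56003))*(-1/657) = (25375*(56003/6325359568))*(-1/657) = (1421076125/6325359568)*(-1/657) = -1421076125/4155761236176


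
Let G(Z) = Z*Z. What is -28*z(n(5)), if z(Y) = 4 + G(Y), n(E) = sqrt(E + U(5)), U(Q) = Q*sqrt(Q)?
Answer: -252 - 140*sqrt(5) ≈ -565.05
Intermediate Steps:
U(Q) = Q**(3/2)
G(Z) = Z**2
n(E) = sqrt(E + 5*sqrt(5)) (n(E) = sqrt(E + 5**(3/2)) = sqrt(E + 5*sqrt(5)))
z(Y) = 4 + Y**2
-28*z(n(5)) = -28*(4 + (sqrt(5 + 5*sqrt(5)))**2) = -28*(4 + (5 + 5*sqrt(5))) = -28*(9 + 5*sqrt(5)) = -252 - 140*sqrt(5)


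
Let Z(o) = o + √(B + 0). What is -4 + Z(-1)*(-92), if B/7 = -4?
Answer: 88 - 184*I*√7 ≈ 88.0 - 486.82*I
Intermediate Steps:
B = -28 (B = 7*(-4) = -28)
Z(o) = o + 2*I*√7 (Z(o) = o + √(-28 + 0) = o + √(-28) = o + 2*I*√7)
-4 + Z(-1)*(-92) = -4 + (-1 + 2*I*√7)*(-92) = -4 + (92 - 184*I*√7) = 88 - 184*I*√7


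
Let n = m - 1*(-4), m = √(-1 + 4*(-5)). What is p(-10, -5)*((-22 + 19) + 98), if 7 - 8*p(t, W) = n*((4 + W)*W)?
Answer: -1235/8 - 475*I*√21/8 ≈ -154.38 - 272.09*I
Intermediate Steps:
m = I*√21 (m = √(-1 - 20) = √(-21) = I*√21 ≈ 4.5826*I)
n = 4 + I*√21 (n = I*√21 - 1*(-4) = I*√21 + 4 = 4 + I*√21 ≈ 4.0 + 4.5826*I)
p(t, W) = 7/8 - W*(4 + W)*(4 + I*√21)/8 (p(t, W) = 7/8 - (4 + I*√21)*(4 + W)*W/8 = 7/8 - (4 + I*√21)*W*(4 + W)/8 = 7/8 - W*(4 + W)*(4 + I*√21)/8)
p(-10, -5)*((-22 + 19) + 98) = (7/8 - ½*(-5)*(4 + I*√21) - ⅛*(-5)²*(4 + I*√21))*((-22 + 19) + 98) = (7/8 + (10 + 5*I*√21/2) - ⅛*25*(4 + I*√21))*(-3 + 98) = (7/8 + (10 + 5*I*√21/2) + (-25/2 - 25*I*√21/8))*95 = (-13/8 - 5*I*√21/8)*95 = -1235/8 - 475*I*√21/8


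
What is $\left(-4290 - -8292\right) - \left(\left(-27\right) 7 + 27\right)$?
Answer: $4164$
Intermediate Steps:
$\left(-4290 - -8292\right) - \left(\left(-27\right) 7 + 27\right) = \left(-4290 + 8292\right) - \left(-189 + 27\right) = 4002 - -162 = 4002 + 162 = 4164$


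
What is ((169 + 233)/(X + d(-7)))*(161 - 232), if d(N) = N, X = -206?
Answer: 134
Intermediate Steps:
((169 + 233)/(X + d(-7)))*(161 - 232) = ((169 + 233)/(-206 - 7))*(161 - 232) = (402/(-213))*(-71) = (402*(-1/213))*(-71) = -134/71*(-71) = 134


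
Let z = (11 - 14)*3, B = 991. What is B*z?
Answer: -8919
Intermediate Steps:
z = -9 (z = -3*3 = -9)
B*z = 991*(-9) = -8919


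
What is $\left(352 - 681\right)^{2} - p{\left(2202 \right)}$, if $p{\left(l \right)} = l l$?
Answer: $-4740563$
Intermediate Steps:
$p{\left(l \right)} = l^{2}$
$\left(352 - 681\right)^{2} - p{\left(2202 \right)} = \left(352 - 681\right)^{2} - 2202^{2} = \left(-329\right)^{2} - 4848804 = 108241 - 4848804 = -4740563$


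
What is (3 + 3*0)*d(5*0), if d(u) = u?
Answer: 0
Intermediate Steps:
(3 + 3*0)*d(5*0) = (3 + 3*0)*(5*0) = (3 + 0)*0 = 3*0 = 0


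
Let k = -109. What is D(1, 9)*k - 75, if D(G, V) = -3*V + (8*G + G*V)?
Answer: 1015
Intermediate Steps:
D(G, V) = -3*V + 8*G + G*V
D(1, 9)*k - 75 = (-3*9 + 8*1 + 1*9)*(-109) - 75 = (-27 + 8 + 9)*(-109) - 75 = -10*(-109) - 75 = 1090 - 75 = 1015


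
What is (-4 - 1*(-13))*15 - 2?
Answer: 133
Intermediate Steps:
(-4 - 1*(-13))*15 - 2 = (-4 + 13)*15 - 2 = 9*15 - 2 = 135 - 2 = 133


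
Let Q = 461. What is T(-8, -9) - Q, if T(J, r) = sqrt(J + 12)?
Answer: -459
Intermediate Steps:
T(J, r) = sqrt(12 + J)
T(-8, -9) - Q = sqrt(12 - 8) - 1*461 = sqrt(4) - 461 = 2 - 461 = -459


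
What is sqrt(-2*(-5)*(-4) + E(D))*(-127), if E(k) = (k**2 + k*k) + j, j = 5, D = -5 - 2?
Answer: -381*sqrt(7) ≈ -1008.0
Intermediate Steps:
D = -7
E(k) = 5 + 2*k**2 (E(k) = (k**2 + k*k) + 5 = (k**2 + k**2) + 5 = 2*k**2 + 5 = 5 + 2*k**2)
sqrt(-2*(-5)*(-4) + E(D))*(-127) = sqrt(-2*(-5)*(-4) + (5 + 2*(-7)**2))*(-127) = sqrt(10*(-4) + (5 + 2*49))*(-127) = sqrt(-40 + (5 + 98))*(-127) = sqrt(-40 + 103)*(-127) = sqrt(63)*(-127) = (3*sqrt(7))*(-127) = -381*sqrt(7)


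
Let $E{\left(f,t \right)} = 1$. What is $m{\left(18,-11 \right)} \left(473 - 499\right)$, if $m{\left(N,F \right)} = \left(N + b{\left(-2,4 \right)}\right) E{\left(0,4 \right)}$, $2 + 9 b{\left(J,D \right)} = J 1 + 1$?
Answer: $- \frac{1378}{3} \approx -459.33$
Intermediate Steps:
$b{\left(J,D \right)} = - \frac{1}{9} + \frac{J}{9}$ ($b{\left(J,D \right)} = - \frac{2}{9} + \frac{J 1 + 1}{9} = - \frac{2}{9} + \frac{J + 1}{9} = - \frac{2}{9} + \frac{1 + J}{9} = - \frac{2}{9} + \left(\frac{1}{9} + \frac{J}{9}\right) = - \frac{1}{9} + \frac{J}{9}$)
$m{\left(N,F \right)} = - \frac{1}{3} + N$ ($m{\left(N,F \right)} = \left(N + \left(- \frac{1}{9} + \frac{1}{9} \left(-2\right)\right)\right) 1 = \left(N - \frac{1}{3}\right) 1 = \left(- \frac{1}{3} + N\right) 1 = - \frac{1}{3} + N$)
$m{\left(18,-11 \right)} \left(473 - 499\right) = \left(- \frac{1}{3} + 18\right) \left(473 - 499\right) = \frac{53}{3} \left(-26\right) = - \frac{1378}{3}$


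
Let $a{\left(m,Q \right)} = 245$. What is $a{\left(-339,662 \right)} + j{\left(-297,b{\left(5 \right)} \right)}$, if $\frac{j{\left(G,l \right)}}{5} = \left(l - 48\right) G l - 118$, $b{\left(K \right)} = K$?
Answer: $318930$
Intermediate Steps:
$j{\left(G,l \right)} = -590 + 5 G l \left(-48 + l\right)$ ($j{\left(G,l \right)} = 5 \left(\left(l - 48\right) G l - 118\right) = 5 \left(\left(-48 + l\right) G l - 118\right) = 5 \left(G \left(-48 + l\right) l - 118\right) = 5 \left(G l \left(-48 + l\right) - 118\right) = 5 \left(-118 + G l \left(-48 + l\right)\right) = -590 + 5 G l \left(-48 + l\right)$)
$a{\left(-339,662 \right)} + j{\left(-297,b{\left(5 \right)} \right)} = 245 - \left(590 - 356400 + 37125\right) = 245 + \left(-590 + 356400 + 5 \left(-297\right) 25\right) = 245 - -318685 = 245 + 318685 = 318930$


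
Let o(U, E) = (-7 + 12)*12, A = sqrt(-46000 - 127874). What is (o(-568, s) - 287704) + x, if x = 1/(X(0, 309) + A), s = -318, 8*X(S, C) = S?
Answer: -287644 - I*sqrt(173874)/173874 ≈ -2.8764e+5 - 0.0023982*I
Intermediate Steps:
X(S, C) = S/8
A = I*sqrt(173874) (A = sqrt(-173874) = I*sqrt(173874) ≈ 416.98*I)
o(U, E) = 60 (o(U, E) = 5*12 = 60)
x = -I*sqrt(173874)/173874 (x = 1/((1/8)*0 + I*sqrt(173874)) = 1/(0 + I*sqrt(173874)) = 1/(I*sqrt(173874)) = -I*sqrt(173874)/173874 ≈ -0.0023982*I)
(o(-568, s) - 287704) + x = (60 - 287704) - I*sqrt(173874)/173874 = -287644 - I*sqrt(173874)/173874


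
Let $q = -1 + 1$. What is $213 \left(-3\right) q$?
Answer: $0$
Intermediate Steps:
$q = 0$
$213 \left(-3\right) q = 213 \left(-3\right) 0 = \left(-639\right) 0 = 0$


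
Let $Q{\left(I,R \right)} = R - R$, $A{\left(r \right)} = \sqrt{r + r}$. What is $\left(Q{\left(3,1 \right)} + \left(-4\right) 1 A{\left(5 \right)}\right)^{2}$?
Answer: $160$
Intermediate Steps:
$A{\left(r \right)} = \sqrt{2} \sqrt{r}$ ($A{\left(r \right)} = \sqrt{2 r} = \sqrt{2} \sqrt{r}$)
$Q{\left(I,R \right)} = 0$
$\left(Q{\left(3,1 \right)} + \left(-4\right) 1 A{\left(5 \right)}\right)^{2} = \left(0 + \left(-4\right) 1 \sqrt{2} \sqrt{5}\right)^{2} = \left(0 - 4 \sqrt{10}\right)^{2} = \left(- 4 \sqrt{10}\right)^{2} = 160$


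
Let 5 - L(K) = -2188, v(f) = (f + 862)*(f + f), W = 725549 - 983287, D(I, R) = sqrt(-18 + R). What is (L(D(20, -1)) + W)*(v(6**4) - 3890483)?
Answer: -435206678885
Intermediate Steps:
W = -257738
v(f) = 2*f*(862 + f) (v(f) = (862 + f)*(2*f) = 2*f*(862 + f))
L(K) = 2193 (L(K) = 5 - 1*(-2188) = 5 + 2188 = 2193)
(L(D(20, -1)) + W)*(v(6**4) - 3890483) = (2193 - 257738)*(2*6**4*(862 + 6**4) - 3890483) = -255545*(2*1296*(862 + 1296) - 3890483) = -255545*(2*1296*2158 - 3890483) = -255545*(5593536 - 3890483) = -255545*1703053 = -435206678885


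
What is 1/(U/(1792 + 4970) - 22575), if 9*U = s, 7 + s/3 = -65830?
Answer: -20286/458022287 ≈ -4.4290e-5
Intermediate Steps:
s = -197511 (s = -21 + 3*(-65830) = -21 - 197490 = -197511)
U = -65837/3 (U = (1/9)*(-197511) = -65837/3 ≈ -21946.)
1/(U/(1792 + 4970) - 22575) = 1/(-65837/(3*(1792 + 4970)) - 22575) = 1/(-65837/3/6762 - 22575) = 1/(-65837/3*1/6762 - 22575) = 1/(-65837/20286 - 22575) = 1/(-458022287/20286) = -20286/458022287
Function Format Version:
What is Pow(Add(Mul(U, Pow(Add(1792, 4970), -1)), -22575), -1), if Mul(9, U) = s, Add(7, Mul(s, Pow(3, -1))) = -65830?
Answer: Rational(-20286, 458022287) ≈ -4.4290e-5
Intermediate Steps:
s = -197511 (s = Add(-21, Mul(3, -65830)) = Add(-21, -197490) = -197511)
U = Rational(-65837, 3) (U = Mul(Rational(1, 9), -197511) = Rational(-65837, 3) ≈ -21946.)
Pow(Add(Mul(U, Pow(Add(1792, 4970), -1)), -22575), -1) = Pow(Add(Mul(Rational(-65837, 3), Pow(Add(1792, 4970), -1)), -22575), -1) = Pow(Add(Mul(Rational(-65837, 3), Pow(6762, -1)), -22575), -1) = Pow(Add(Mul(Rational(-65837, 3), Rational(1, 6762)), -22575), -1) = Pow(Add(Rational(-65837, 20286), -22575), -1) = Pow(Rational(-458022287, 20286), -1) = Rational(-20286, 458022287)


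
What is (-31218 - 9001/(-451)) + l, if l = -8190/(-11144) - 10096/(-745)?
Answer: -8340158406649/267452020 ≈ -31184.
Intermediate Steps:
l = 8472241/593020 (l = -8190*(-1/11144) - 10096*(-1/745) = 585/796 + 10096/745 = 8472241/593020 ≈ 14.287)
(-31218 - 9001/(-451)) + l = (-31218 - 9001/(-451)) + 8472241/593020 = (-31218 - 9001*(-1/451)) + 8472241/593020 = (-31218 + 9001/451) + 8472241/593020 = -14070317/451 + 8472241/593020 = -8340158406649/267452020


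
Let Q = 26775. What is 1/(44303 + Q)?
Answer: 1/71078 ≈ 1.4069e-5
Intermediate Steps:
1/(44303 + Q) = 1/(44303 + 26775) = 1/71078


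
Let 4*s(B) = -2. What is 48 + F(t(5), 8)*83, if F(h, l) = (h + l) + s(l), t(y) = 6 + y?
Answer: 3167/2 ≈ 1583.5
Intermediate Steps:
s(B) = -½ (s(B) = (¼)*(-2) = -½)
F(h, l) = -½ + h + l (F(h, l) = (h + l) - ½ = -½ + h + l)
48 + F(t(5), 8)*83 = 48 + (-½ + (6 + 5) + 8)*83 = 48 + (-½ + 11 + 8)*83 = 48 + (37/2)*83 = 48 + 3071/2 = 3167/2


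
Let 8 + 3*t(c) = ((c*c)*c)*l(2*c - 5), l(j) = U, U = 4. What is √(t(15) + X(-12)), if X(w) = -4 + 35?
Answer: √40755/3 ≈ 67.293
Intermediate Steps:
X(w) = 31
l(j) = 4
t(c) = -8/3 + 4*c³/3 (t(c) = -8/3 + (((c*c)*c)*4)/3 = -8/3 + ((c²*c)*4)/3 = -8/3 + (c³*4)/3 = -8/3 + (4*c³)/3 = -8/3 + 4*c³/3)
√(t(15) + X(-12)) = √((-8/3 + (4/3)*15³) + 31) = √((-8/3 + (4/3)*3375) + 31) = √((-8/3 + 4500) + 31) = √(13492/3 + 31) = √(13585/3) = √40755/3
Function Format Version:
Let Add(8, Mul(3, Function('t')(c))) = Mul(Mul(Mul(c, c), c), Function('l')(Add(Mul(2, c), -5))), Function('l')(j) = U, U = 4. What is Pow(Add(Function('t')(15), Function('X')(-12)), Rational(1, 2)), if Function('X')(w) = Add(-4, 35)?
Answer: Mul(Rational(1, 3), Pow(40755, Rational(1, 2))) ≈ 67.293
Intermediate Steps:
Function('X')(w) = 31
Function('l')(j) = 4
Function('t')(c) = Add(Rational(-8, 3), Mul(Rational(4, 3), Pow(c, 3))) (Function('t')(c) = Add(Rational(-8, 3), Mul(Rational(1, 3), Mul(Mul(Mul(c, c), c), 4))) = Add(Rational(-8, 3), Mul(Rational(1, 3), Mul(Mul(Pow(c, 2), c), 4))) = Add(Rational(-8, 3), Mul(Rational(1, 3), Mul(Pow(c, 3), 4))) = Add(Rational(-8, 3), Mul(Rational(1, 3), Mul(4, Pow(c, 3)))) = Add(Rational(-8, 3), Mul(Rational(4, 3), Pow(c, 3))))
Pow(Add(Function('t')(15), Function('X')(-12)), Rational(1, 2)) = Pow(Add(Add(Rational(-8, 3), Mul(Rational(4, 3), Pow(15, 3))), 31), Rational(1, 2)) = Pow(Add(Add(Rational(-8, 3), Mul(Rational(4, 3), 3375)), 31), Rational(1, 2)) = Pow(Add(Add(Rational(-8, 3), 4500), 31), Rational(1, 2)) = Pow(Add(Rational(13492, 3), 31), Rational(1, 2)) = Pow(Rational(13585, 3), Rational(1, 2)) = Mul(Rational(1, 3), Pow(40755, Rational(1, 2)))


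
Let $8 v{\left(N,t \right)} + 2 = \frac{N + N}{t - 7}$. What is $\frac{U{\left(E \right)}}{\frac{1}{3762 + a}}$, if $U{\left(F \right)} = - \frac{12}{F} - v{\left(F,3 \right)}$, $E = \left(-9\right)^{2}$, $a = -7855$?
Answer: $- \frac{9131483}{432} \approx -21138.0$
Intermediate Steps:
$v{\left(N,t \right)} = - \frac{1}{4} + \frac{N}{4 \left(-7 + t\right)}$ ($v{\left(N,t \right)} = - \frac{1}{4} + \frac{\left(N + N\right) \frac{1}{t - 7}}{8} = - \frac{1}{4} + \frac{2 N \frac{1}{-7 + t}}{8} = - \frac{1}{4} + \frac{N}{4 \left(-7 + t\right)}$)
$E = 81$
$U{\left(F \right)} = \frac{1}{4} - \frac{12}{F} + \frac{F}{16}$ ($U{\left(F \right)} = - \frac{12}{F} - \frac{7 + F - 3}{4 \left(-7 + 3\right)} = - \frac{12}{F} - \frac{7 + F - 3}{4 \left(-4\right)} = - \frac{12}{F} - \frac{1}{4} \left(- \frac{1}{4}\right) \left(4 + F\right) = - \frac{12}{F} - \left(- \frac{1}{4} - \frac{F}{16}\right) = - \frac{12}{F} + \left(\frac{1}{4} + \frac{F}{16}\right) = \frac{1}{4} - \frac{12}{F} + \frac{F}{16}$)
$\frac{U{\left(E \right)}}{\frac{1}{3762 + a}} = \frac{\frac{1}{16} \cdot \frac{1}{81} \left(-192 + 81 \left(4 + 81\right)\right)}{\frac{1}{3762 - 7855}} = \frac{\frac{1}{16} \cdot \frac{1}{81} \left(-192 + 81 \cdot 85\right)}{\frac{1}{-4093}} = \frac{\frac{1}{16} \cdot \frac{1}{81} \left(-192 + 6885\right)}{- \frac{1}{4093}} = \frac{1}{16} \cdot \frac{1}{81} \cdot 6693 \left(-4093\right) = \frac{2231}{432} \left(-4093\right) = - \frac{9131483}{432}$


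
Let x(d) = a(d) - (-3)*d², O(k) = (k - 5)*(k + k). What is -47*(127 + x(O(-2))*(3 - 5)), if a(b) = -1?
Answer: 215025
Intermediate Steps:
O(k) = 2*k*(-5 + k) (O(k) = (-5 + k)*(2*k) = 2*k*(-5 + k))
x(d) = -1 + 3*d² (x(d) = -1 - (-3)*d² = -1 + 3*d²)
-47*(127 + x(O(-2))*(3 - 5)) = -47*(127 + (-1 + 3*(2*(-2)*(-5 - 2))²)*(3 - 5)) = -47*(127 + (-1 + 3*(2*(-2)*(-7))²)*(-2)) = -47*(127 + (-1 + 3*28²)*(-2)) = -47*(127 + (-1 + 3*784)*(-2)) = -47*(127 + (-1 + 2352)*(-2)) = -47*(127 + 2351*(-2)) = -47*(127 - 4702) = -47*(-4575) = 215025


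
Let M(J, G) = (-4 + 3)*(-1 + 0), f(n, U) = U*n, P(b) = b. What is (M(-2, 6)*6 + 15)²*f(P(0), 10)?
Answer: 0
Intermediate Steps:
M(J, G) = 1 (M(J, G) = -1*(-1) = 1)
(M(-2, 6)*6 + 15)²*f(P(0), 10) = (1*6 + 15)²*(10*0) = (6 + 15)²*0 = 21²*0 = 441*0 = 0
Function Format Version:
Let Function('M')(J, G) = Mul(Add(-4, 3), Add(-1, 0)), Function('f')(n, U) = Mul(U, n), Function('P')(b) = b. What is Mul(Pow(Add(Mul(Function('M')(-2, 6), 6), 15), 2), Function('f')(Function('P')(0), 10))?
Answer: 0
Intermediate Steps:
Function('M')(J, G) = 1 (Function('M')(J, G) = Mul(-1, -1) = 1)
Mul(Pow(Add(Mul(Function('M')(-2, 6), 6), 15), 2), Function('f')(Function('P')(0), 10)) = Mul(Pow(Add(Mul(1, 6), 15), 2), Mul(10, 0)) = Mul(Pow(Add(6, 15), 2), 0) = Mul(Pow(21, 2), 0) = Mul(441, 0) = 0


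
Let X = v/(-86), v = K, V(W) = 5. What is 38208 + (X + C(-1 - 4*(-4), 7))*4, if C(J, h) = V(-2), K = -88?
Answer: 1643980/43 ≈ 38232.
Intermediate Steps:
v = -88
C(J, h) = 5
X = 44/43 (X = -88/(-86) = -88*(-1/86) = 44/43 ≈ 1.0233)
38208 + (X + C(-1 - 4*(-4), 7))*4 = 38208 + (44/43 + 5)*4 = 38208 + (259/43)*4 = 38208 + 1036/43 = 1643980/43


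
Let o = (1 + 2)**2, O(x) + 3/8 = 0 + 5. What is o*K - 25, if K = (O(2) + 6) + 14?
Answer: 1573/8 ≈ 196.63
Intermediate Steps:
O(x) = 37/8 (O(x) = -3/8 + (0 + 5) = -3/8 + 5 = 37/8)
K = 197/8 (K = (37/8 + 6) + 14 = 85/8 + 14 = 197/8 ≈ 24.625)
o = 9 (o = 3**2 = 9)
o*K - 25 = 9*(197/8) - 25 = 1773/8 - 25 = 1573/8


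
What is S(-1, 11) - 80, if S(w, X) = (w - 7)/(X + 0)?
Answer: -888/11 ≈ -80.727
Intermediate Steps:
S(w, X) = (-7 + w)/X
S(-1, 11) - 80 = (-7 - 1)/11 - 80 = (1/11)*(-8) - 80 = -8/11 - 80 = -888/11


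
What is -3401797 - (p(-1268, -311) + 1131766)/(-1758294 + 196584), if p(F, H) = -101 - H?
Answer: -2656309630447/780855 ≈ -3.4018e+6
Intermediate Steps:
-3401797 - (p(-1268, -311) + 1131766)/(-1758294 + 196584) = -3401797 - ((-101 - 1*(-311)) + 1131766)/(-1758294 + 196584) = -3401797 - ((-101 + 311) + 1131766)/(-1561710) = -3401797 - (210 + 1131766)*(-1)/1561710 = -3401797 - 1131976*(-1)/1561710 = -3401797 - 1*(-565988/780855) = -3401797 + 565988/780855 = -2656309630447/780855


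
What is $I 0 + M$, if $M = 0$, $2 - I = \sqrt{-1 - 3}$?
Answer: $0$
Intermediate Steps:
$I = 2 - 2 i$ ($I = 2 - \sqrt{-1 - 3} = 2 - \sqrt{-4} = 2 - 2 i \approx 2.0 - 2.0 i$)
$I 0 + M = \left(2 - 2 i\right) 0 + 0 = 0 + 0 = 0$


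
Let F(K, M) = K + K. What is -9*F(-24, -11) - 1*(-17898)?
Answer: 18330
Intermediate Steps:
F(K, M) = 2*K
-9*F(-24, -11) - 1*(-17898) = -18*(-24) - 1*(-17898) = -9*(-48) + 17898 = 432 + 17898 = 18330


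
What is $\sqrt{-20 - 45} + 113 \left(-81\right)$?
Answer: $-9153 + i \sqrt{65} \approx -9153.0 + 8.0623 i$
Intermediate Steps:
$\sqrt{-20 - 45} + 113 \left(-81\right) = \sqrt{-65} - 9153 = i \sqrt{65} - 9153 = -9153 + i \sqrt{65}$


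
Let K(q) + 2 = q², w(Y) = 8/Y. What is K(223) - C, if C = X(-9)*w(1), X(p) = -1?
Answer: 49735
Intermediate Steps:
C = -8 (C = -8/1 = -8 ≈ -8.0000)
K(q) = -2 + q²
K(223) - C = (-2 + 223²) - 1*(-8) = (-2 + 49729) + 8 = 49727 + 8 = 49735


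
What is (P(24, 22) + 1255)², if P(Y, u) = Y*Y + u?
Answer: 3433609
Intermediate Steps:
P(Y, u) = u + Y² (P(Y, u) = Y² + u = u + Y²)
(P(24, 22) + 1255)² = ((22 + 24²) + 1255)² = ((22 + 576) + 1255)² = (598 + 1255)² = 1853² = 3433609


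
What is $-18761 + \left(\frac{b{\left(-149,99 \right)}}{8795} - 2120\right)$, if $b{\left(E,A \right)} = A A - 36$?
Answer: $- \frac{36727726}{1759} \approx -20880.0$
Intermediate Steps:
$b{\left(E,A \right)} = -36 + A^{2}$ ($b{\left(E,A \right)} = A^{2} - 36 = -36 + A^{2}$)
$-18761 + \left(\frac{b{\left(-149,99 \right)}}{8795} - 2120\right) = -18761 - \left(2120 - \frac{-36 + 99^{2}}{8795}\right) = -18761 - \left(2120 - \left(-36 + 9801\right) \frac{1}{8795}\right) = -18761 + \left(9765 \cdot \frac{1}{8795} - 2120\right) = -18761 + \left(\frac{1953}{1759} - 2120\right) = -18761 - \frac{3727127}{1759} = - \frac{36727726}{1759}$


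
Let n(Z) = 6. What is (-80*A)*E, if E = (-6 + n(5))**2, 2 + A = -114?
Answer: 0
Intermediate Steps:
A = -116 (A = -2 - 114 = -116)
E = 0 (E = (-6 + 6)**2 = 0**2 = 0)
(-80*A)*E = -80*(-116)*0 = 9280*0 = 0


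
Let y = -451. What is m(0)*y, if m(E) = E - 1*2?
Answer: 902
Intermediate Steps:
m(E) = -2 + E (m(E) = E - 2 = -2 + E)
m(0)*y = (-2 + 0)*(-451) = -2*(-451) = 902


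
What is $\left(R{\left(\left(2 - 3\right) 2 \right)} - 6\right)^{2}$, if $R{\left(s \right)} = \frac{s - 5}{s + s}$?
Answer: $\frac{289}{16} \approx 18.063$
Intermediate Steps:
$R{\left(s \right)} = \frac{-5 + s}{2 s}$
$\left(R{\left(\left(2 - 3\right) 2 \right)} - 6\right)^{2} = \left(\frac{-5 + \left(2 - 3\right) 2}{2 \left(2 - 3\right) 2} - 6\right)^{2} = \left(\frac{-5 - 2}{2 \left(\left(-1\right) 2\right)} - 6\right)^{2} = \left(\frac{-5 - 2}{2 \left(-2\right)} - 6\right)^{2} = \left(\frac{1}{2} \left(- \frac{1}{2}\right) \left(-7\right) - 6\right)^{2} = \left(\frac{7}{4} - 6\right)^{2} = \left(- \frac{17}{4}\right)^{2} = \frac{289}{16}$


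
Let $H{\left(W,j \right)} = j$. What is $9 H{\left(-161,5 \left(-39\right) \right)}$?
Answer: $-1755$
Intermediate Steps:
$9 H{\left(-161,5 \left(-39\right) \right)} = 9 \cdot 5 \left(-39\right) = 9 \left(-195\right) = -1755$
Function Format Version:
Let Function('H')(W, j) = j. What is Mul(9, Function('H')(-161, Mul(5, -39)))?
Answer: -1755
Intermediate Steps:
Mul(9, Function('H')(-161, Mul(5, -39))) = Mul(9, Mul(5, -39)) = Mul(9, -195) = -1755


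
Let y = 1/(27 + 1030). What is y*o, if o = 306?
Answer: 306/1057 ≈ 0.28950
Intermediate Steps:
y = 1/1057 ≈ 0.00094607
y*o = (1/1057)*306 = 306/1057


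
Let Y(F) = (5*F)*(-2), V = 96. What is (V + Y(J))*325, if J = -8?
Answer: 57200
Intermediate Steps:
Y(F) = -10*F
(V + Y(J))*325 = (96 - 10*(-8))*325 = (96 + 80)*325 = 176*325 = 57200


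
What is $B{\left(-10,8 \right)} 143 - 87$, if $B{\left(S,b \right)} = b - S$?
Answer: $2487$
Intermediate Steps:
$B{\left(-10,8 \right)} 143 - 87 = \left(8 - -10\right) 143 - 87 = \left(8 + 10\right) 143 - 87 = 18 \cdot 143 - 87 = 2574 - 87 = 2487$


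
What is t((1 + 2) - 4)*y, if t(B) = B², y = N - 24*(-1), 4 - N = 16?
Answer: 12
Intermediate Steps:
N = -12 (N = 4 - 1*16 = 4 - 16 = -12)
y = 12 (y = -12 - 24*(-1) = -12 + 24 = 12)
t((1 + 2) - 4)*y = ((1 + 2) - 4)²*12 = (3 - 4)²*12 = (-1)²*12 = 1*12 = 12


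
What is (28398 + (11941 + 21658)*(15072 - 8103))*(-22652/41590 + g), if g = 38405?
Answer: 187020847018689021/20795 ≈ 8.9935e+12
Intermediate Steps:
(28398 + (11941 + 21658)*(15072 - 8103))*(-22652/41590 + g) = (28398 + (11941 + 21658)*(15072 - 8103))*(-22652/41590 + 38405) = (28398 + 33599*6969)*(-22652*1/41590 + 38405) = (28398 + 234151431)*(-11326/20795 + 38405) = 234179829*(798620649/20795) = 187020847018689021/20795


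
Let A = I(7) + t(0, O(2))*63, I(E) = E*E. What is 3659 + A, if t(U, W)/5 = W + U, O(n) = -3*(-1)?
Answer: 4653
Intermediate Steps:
O(n) = 3
t(U, W) = 5*U + 5*W (t(U, W) = 5*(W + U) = 5*(U + W) = 5*U + 5*W)
I(E) = E²
A = 994 (A = 7² + (5*0 + 5*3)*63 = 49 + (0 + 15)*63 = 49 + 15*63 = 49 + 945 = 994)
3659 + A = 3659 + 994 = 4653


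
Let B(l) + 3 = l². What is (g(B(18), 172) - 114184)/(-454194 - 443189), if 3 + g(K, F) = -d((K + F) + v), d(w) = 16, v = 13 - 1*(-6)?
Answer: 114203/897383 ≈ 0.12726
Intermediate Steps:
v = 19 (v = 13 + 6 = 19)
B(l) = -3 + l²
g(K, F) = -19 (g(K, F) = -3 - 1*16 = -3 - 16 = -19)
(g(B(18), 172) - 114184)/(-454194 - 443189) = (-19 - 114184)/(-454194 - 443189) = -114203/(-897383) = -114203*(-1/897383) = 114203/897383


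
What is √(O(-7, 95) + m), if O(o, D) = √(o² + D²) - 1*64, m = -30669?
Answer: √(-30733 + √9074) ≈ 175.04*I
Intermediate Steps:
O(o, D) = -64 + √(D² + o²) (O(o, D) = √(D² + o²) - 64 = -64 + √(D² + o²))
√(O(-7, 95) + m) = √((-64 + √(95² + (-7)²)) - 30669) = √((-64 + √(9025 + 49)) - 30669) = √((-64 + √9074) - 30669) = √(-30733 + √9074)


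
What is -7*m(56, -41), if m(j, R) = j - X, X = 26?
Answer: -210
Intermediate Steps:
m(j, R) = -26 + j (m(j, R) = j - 1*26 = j - 26 = -26 + j)
-7*m(56, -41) = -7*(-26 + 56) = -7*30 = -210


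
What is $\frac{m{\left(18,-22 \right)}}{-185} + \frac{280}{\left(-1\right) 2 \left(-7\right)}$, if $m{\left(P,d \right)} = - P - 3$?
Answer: $\frac{3721}{185} \approx 20.114$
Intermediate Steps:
$m{\left(P,d \right)} = -3 - P$
$\frac{m{\left(18,-22 \right)}}{-185} + \frac{280}{\left(-1\right) 2 \left(-7\right)} = \frac{-3 - 18}{-185} + \frac{280}{\left(-1\right) 2 \left(-7\right)} = \left(-3 - 18\right) \left(- \frac{1}{185}\right) + \frac{280}{\left(-2\right) \left(-7\right)} = \left(-21\right) \left(- \frac{1}{185}\right) + \frac{280}{14} = \frac{21}{185} + 280 \cdot \frac{1}{14} = \frac{21}{185} + 20 = \frac{3721}{185}$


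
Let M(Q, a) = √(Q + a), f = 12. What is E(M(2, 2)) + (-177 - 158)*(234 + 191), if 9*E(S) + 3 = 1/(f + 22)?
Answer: -43566851/306 ≈ -1.4238e+5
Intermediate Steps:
E(S) = -101/306 (E(S) = -⅓ + 1/(9*(12 + 22)) = -⅓ + (⅑)/34 = -⅓ + (⅑)*(1/34) = -⅓ + 1/306 = -101/306)
E(M(2, 2)) + (-177 - 158)*(234 + 191) = -101/306 + (-177 - 158)*(234 + 191) = -101/306 - 335*425 = -101/306 - 142375 = -43566851/306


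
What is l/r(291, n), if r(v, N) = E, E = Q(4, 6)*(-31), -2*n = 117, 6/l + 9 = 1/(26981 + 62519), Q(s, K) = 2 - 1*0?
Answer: 268500/24970469 ≈ 0.010753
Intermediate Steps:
Q(s, K) = 2 (Q(s, K) = 2 + 0 = 2)
l = -537000/805499 (l = 6/(-9 + 1/(26981 + 62519)) = 6/(-9 + 1/89500) = 6/(-805499/89500) = 6*(-89500/805499) = -537000/805499 ≈ -0.66667)
n = -117/2 (n = -1/2*117 = -117/2 ≈ -58.500)
E = -62 (E = 2*(-31) = -62)
r(v, N) = -62
l/r(291, n) = -537000/805499/(-62) = -537000/805499*(-1/62) = 268500/24970469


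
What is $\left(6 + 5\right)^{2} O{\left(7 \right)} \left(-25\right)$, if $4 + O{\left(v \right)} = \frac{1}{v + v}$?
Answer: $\frac{166375}{14} \approx 11884.0$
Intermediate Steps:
$O{\left(v \right)} = -4 + \frac{1}{2 v}$ ($O{\left(v \right)} = -4 + \frac{1}{v + v} = -4 + \frac{1}{2 v}$)
$\left(6 + 5\right)^{2} O{\left(7 \right)} \left(-25\right) = \left(6 + 5\right)^{2} \left(-4 + \frac{1}{2 \cdot 7}\right) \left(-25\right) = 11^{2} \left(-4 + \frac{1}{2} \cdot \frac{1}{7}\right) \left(-25\right) = 121 \left(-4 + \frac{1}{14}\right) \left(-25\right) = 121 \left(- \frac{55}{14}\right) \left(-25\right) = \left(- \frac{6655}{14}\right) \left(-25\right) = \frac{166375}{14}$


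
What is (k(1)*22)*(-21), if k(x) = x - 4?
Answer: 1386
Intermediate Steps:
k(x) = -4 + x
(k(1)*22)*(-21) = ((-4 + 1)*22)*(-21) = -3*22*(-21) = -66*(-21) = 1386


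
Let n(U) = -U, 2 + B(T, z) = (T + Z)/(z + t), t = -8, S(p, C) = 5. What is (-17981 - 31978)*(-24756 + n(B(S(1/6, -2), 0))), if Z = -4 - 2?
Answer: 9893530647/8 ≈ 1.2367e+9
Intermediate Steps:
Z = -6
B(T, z) = -2 + (-6 + T)/(-8 + z) (B(T, z) = -2 + (T - 6)/(z - 8) = -2 + (-6 + T)/(-8 + z))
(-17981 - 31978)*(-24756 + n(B(S(1/6, -2), 0))) = (-17981 - 31978)*(-24756 - (10 + 5 - 2*0)/(-8 + 0)) = -49959*(-24756 - (10 + 5 + 0)/(-8)) = -49959*(-24756 - (-1)*15/8) = -49959*(-24756 - 1*(-15/8)) = -49959*(-24756 + 15/8) = -49959*(-198033/8) = 9893530647/8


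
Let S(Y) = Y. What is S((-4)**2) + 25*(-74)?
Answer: -1834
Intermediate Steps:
S((-4)**2) + 25*(-74) = (-4)**2 + 25*(-74) = 16 - 1850 = -1834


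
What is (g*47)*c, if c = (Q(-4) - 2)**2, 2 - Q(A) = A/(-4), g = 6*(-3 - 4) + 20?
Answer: -1034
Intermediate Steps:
g = -22 (g = 6*(-7) + 20 = -42 + 20 = -22)
Q(A) = 2 + A/4 (Q(A) = 2 - A/(-4) = 2 - A*(-1)/4 = 2 - (-1)*A/4 = 2 + A/4)
c = 1 (c = ((2 + (1/4)*(-4)) - 2)**2 = ((2 - 1) - 2)**2 = (1 - 2)**2 = (-1)**2 = 1)
(g*47)*c = -22*47*1 = -1034*1 = -1034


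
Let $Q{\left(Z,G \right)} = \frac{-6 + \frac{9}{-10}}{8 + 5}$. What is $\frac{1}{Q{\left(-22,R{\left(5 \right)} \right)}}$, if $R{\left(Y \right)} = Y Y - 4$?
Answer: $- \frac{130}{69} \approx -1.8841$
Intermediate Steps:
$R{\left(Y \right)} = -4 + Y^{2}$ ($R{\left(Y \right)} = Y^{2} - 4 = -4 + Y^{2}$)
$Q{\left(Z,G \right)} = - \frac{69}{130}$ ($Q{\left(Z,G \right)} = \frac{-6 + 9 \left(- \frac{1}{10}\right)}{13} = \left(-6 - \frac{9}{10}\right) \frac{1}{13} = \left(- \frac{69}{10}\right) \frac{1}{13} = - \frac{69}{130}$)
$\frac{1}{Q{\left(-22,R{\left(5 \right)} \right)}} = \frac{1}{- \frac{69}{130}} = - \frac{130}{69}$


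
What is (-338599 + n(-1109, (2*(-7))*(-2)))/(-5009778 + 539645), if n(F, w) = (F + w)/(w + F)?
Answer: 338598/4470133 ≈ 0.075747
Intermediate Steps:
n(F, w) = 1 (n(F, w) = (F + w)/(F + w) = 1)
(-338599 + n(-1109, (2*(-7))*(-2)))/(-5009778 + 539645) = (-338599 + 1)/(-5009778 + 539645) = -338598/(-4470133) = -338598*(-1/4470133) = 338598/4470133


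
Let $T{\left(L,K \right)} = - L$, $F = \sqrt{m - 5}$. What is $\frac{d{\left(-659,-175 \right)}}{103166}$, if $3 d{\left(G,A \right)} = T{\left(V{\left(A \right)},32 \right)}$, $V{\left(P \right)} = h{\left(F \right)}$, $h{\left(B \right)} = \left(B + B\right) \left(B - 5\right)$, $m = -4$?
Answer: $\frac{3}{51583} + \frac{5 i}{51583} \approx 5.8159 \cdot 10^{-5} + 9.6931 \cdot 10^{-5} i$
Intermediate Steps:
$F = 3 i$ ($F = \sqrt{-4 - 5} = \sqrt{-9} = 3 i \approx 3.0 i$)
$h{\left(B \right)} = 2 B \left(-5 + B\right)$
$V{\left(P \right)} = 6 i \left(-5 + 3 i\right)$ ($V{\left(P \right)} = 2 \cdot 3 i \left(-5 + 3 i\right) = 6 i \left(-5 + 3 i\right)$)
$d{\left(G,A \right)} = 6 + 10 i$ ($d{\left(G,A \right)} = \frac{\left(-1\right) \left(-18 - 30 i\right)}{3} = \frac{18 + 30 i}{3} = 6 + 10 i$)
$\frac{d{\left(-659,-175 \right)}}{103166} = \frac{6 + 10 i}{103166} = \left(6 + 10 i\right) \frac{1}{103166} = \frac{3}{51583} + \frac{5 i}{51583}$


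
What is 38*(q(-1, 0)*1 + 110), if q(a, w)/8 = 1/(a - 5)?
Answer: 12388/3 ≈ 4129.3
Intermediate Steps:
q(a, w) = 8/(-5 + a) (q(a, w) = 8/(a - 5) = 8/(-5 + a))
38*(q(-1, 0)*1 + 110) = 38*((8/(-5 - 1))*1 + 110) = 38*((8/(-6))*1 + 110) = 38*((8*(-1/6))*1 + 110) = 38*(-4/3*1 + 110) = 38*(-4/3 + 110) = 38*(326/3) = 12388/3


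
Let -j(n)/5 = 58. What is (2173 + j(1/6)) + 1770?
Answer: 3653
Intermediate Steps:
j(n) = -290 (j(n) = -5*58 = -290)
(2173 + j(1/6)) + 1770 = (2173 - 290) + 1770 = 1883 + 1770 = 3653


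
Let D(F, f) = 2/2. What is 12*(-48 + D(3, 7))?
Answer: -564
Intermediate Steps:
D(F, f) = 1 (D(F, f) = 2*(1/2) = 1)
12*(-48 + D(3, 7)) = 12*(-48 + 1) = 12*(-47) = -564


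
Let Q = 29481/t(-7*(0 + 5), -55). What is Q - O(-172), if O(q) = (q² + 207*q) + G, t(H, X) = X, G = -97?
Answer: 306954/55 ≈ 5581.0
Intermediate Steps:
O(q) = -97 + q² + 207*q (O(q) = (q² + 207*q) - 97 = -97 + q² + 207*q)
Q = -29481/55 (Q = 29481/(-55) = 29481*(-1/55) = -29481/55 ≈ -536.02)
Q - O(-172) = -29481/55 - (-97 + (-172)² + 207*(-172)) = -29481/55 - (-97 + 29584 - 35604) = -29481/55 - 1*(-6117) = -29481/55 + 6117 = 306954/55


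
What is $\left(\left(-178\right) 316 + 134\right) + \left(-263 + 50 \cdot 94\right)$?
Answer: $-51677$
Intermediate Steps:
$\left(\left(-178\right) 316 + 134\right) + \left(-263 + 50 \cdot 94\right) = \left(-56248 + 134\right) + \left(-263 + 4700\right) = -56114 + 4437 = -51677$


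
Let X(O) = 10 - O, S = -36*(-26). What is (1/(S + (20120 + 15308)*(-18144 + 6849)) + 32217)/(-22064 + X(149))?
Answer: -12891900724307/8884715267772 ≈ -1.4510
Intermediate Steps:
S = 936
(1/(S + (20120 + 15308)*(-18144 + 6849)) + 32217)/(-22064 + X(149)) = (1/(936 + (20120 + 15308)*(-18144 + 6849)) + 32217)/(-22064 + (10 - 1*149)) = (1/(936 + 35428*(-11295)) + 32217)/(-22064 + (10 - 149)) = (1/(936 - 400159260) + 32217)/(-22064 - 139) = (1/(-400158324) + 32217)/(-22203) = (-1/400158324 + 32217)*(-1/22203) = (12891900724307/400158324)*(-1/22203) = -12891900724307/8884715267772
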